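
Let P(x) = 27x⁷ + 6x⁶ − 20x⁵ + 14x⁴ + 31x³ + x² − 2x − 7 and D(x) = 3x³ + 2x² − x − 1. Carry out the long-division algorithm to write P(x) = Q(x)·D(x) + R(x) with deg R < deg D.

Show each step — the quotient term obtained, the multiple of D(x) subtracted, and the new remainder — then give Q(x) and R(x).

Step 1: lead(27x⁷ + 6x⁶ − 20x⁵ + 14x⁴ + 31x³ + x² − 2x − 7) ÷ lead(D) = 27x⁷ ÷ 3x³ = 9x⁴. Subtract (9x⁴)·D = 27x⁷ + 18x⁶ − 9x⁵ − 9x⁴. Remainder: −12x⁶ − 11x⁵ + 23x⁴ + 31x³ + x² − 2x − 7.
Step 2: lead(−12x⁶ − 11x⁵ + 23x⁴ + 31x³ + x² − 2x − 7) ÷ lead(D) = −12x⁶ ÷ 3x³ = −4x³. Subtract (−4x³)·D = −12x⁶ − 8x⁵ + 4x⁴ + 4x³. Remainder: −3x⁵ + 19x⁴ + 27x³ + x² − 2x − 7.
Step 3: lead(−3x⁵ + 19x⁴ + 27x³ + x² − 2x − 7) ÷ lead(D) = −3x⁵ ÷ 3x³ = −x². Subtract (−x²)·D = −3x⁵ − 2x⁴ + x³ + x². Remainder: 21x⁴ + 26x³ − 2x − 7.
Step 4: lead(21x⁴ + 26x³ − 2x − 7) ÷ lead(D) = 21x⁴ ÷ 3x³ = 7x. Subtract (7x)·D = 21x⁴ + 14x³ − 7x² − 7x. Remainder: 12x³ + 7x² + 5x − 7.
Step 5: lead(12x³ + 7x² + 5x − 7) ÷ lead(D) = 12x³ ÷ 3x³ = 4. Subtract (4)·D = 12x³ + 8x² − 4x − 4. Remainder: −x² + 9x − 3.

Q(x) = 9x⁴ − 4x³ − x² + 7x + 4; R(x) = −x² + 9x − 3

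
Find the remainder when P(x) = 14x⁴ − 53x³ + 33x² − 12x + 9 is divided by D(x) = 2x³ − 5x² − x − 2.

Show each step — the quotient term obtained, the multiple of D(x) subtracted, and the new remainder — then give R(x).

Step 1: lead(14x⁴ − 53x³ + 33x² − 12x + 9) ÷ lead(D) = 14x⁴ ÷ 2x³ = 7x. Subtract (7x)·D = 14x⁴ − 35x³ − 7x² − 14x. Remainder: −18x³ + 40x² + 2x + 9.
Step 2: lead(−18x³ + 40x² + 2x + 9) ÷ lead(D) = −18x³ ÷ 2x³ = −9. Subtract (−9)·D = −18x³ + 45x² + 9x + 18. Remainder: −5x² − 7x − 9.

R(x) = −5x² − 7x − 9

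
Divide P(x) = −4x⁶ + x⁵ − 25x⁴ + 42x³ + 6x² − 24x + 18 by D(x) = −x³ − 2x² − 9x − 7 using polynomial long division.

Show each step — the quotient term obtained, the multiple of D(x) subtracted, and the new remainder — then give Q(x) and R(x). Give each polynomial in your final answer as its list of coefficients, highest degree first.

Step 1: lead(−4x⁶ + x⁵ − 25x⁴ + 42x³ + 6x² − 24x + 18) ÷ lead(D) = −4x⁶ ÷ −x³ = 4x³. Subtract (4x³)·D = −4x⁶ − 8x⁵ − 36x⁴ − 28x³. Remainder: 9x⁵ + 11x⁴ + 70x³ + 6x² − 24x + 18.
Step 2: lead(9x⁵ + 11x⁴ + 70x³ + 6x² − 24x + 18) ÷ lead(D) = 9x⁵ ÷ −x³ = −9x². Subtract (−9x²)·D = 9x⁵ + 18x⁴ + 81x³ + 63x². Remainder: −7x⁴ − 11x³ − 57x² − 24x + 18.
Step 3: lead(−7x⁴ − 11x³ − 57x² − 24x + 18) ÷ lead(D) = −7x⁴ ÷ −x³ = 7x. Subtract (7x)·D = −7x⁴ − 14x³ − 63x² − 49x. Remainder: 3x³ + 6x² + 25x + 18.
Step 4: lead(3x³ + 6x² + 25x + 18) ÷ lead(D) = 3x³ ÷ −x³ = −3. Subtract (−3)·D = 3x³ + 6x² + 27x + 21. Remainder: −2x − 3.

Q = [4, -9, 7, -3]; R = [-2, -3]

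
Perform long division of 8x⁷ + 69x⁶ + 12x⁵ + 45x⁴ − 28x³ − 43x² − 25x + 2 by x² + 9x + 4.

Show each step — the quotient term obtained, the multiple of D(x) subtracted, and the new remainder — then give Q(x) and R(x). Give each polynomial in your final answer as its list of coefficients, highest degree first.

Step 1: lead(8x⁷ + 69x⁶ + 12x⁵ + 45x⁴ − 28x³ − 43x² − 25x + 2) ÷ lead(D) = 8x⁷ ÷ x² = 8x⁵. Subtract (8x⁵)·D = 8x⁷ + 72x⁶ + 32x⁵. Remainder: −3x⁶ − 20x⁵ + 45x⁴ − 28x³ − 43x² − 25x + 2.
Step 2: lead(−3x⁶ − 20x⁵ + 45x⁴ − 28x³ − 43x² − 25x + 2) ÷ lead(D) = −3x⁶ ÷ x² = −3x⁴. Subtract (−3x⁴)·D = −3x⁶ − 27x⁵ − 12x⁴. Remainder: 7x⁵ + 57x⁴ − 28x³ − 43x² − 25x + 2.
Step 3: lead(7x⁵ + 57x⁴ − 28x³ − 43x² − 25x + 2) ÷ lead(D) = 7x⁵ ÷ x² = 7x³. Subtract (7x³)·D = 7x⁵ + 63x⁴ + 28x³. Remainder: −6x⁴ − 56x³ − 43x² − 25x + 2.
Step 4: lead(−6x⁴ − 56x³ − 43x² − 25x + 2) ÷ lead(D) = −6x⁴ ÷ x² = −6x². Subtract (−6x²)·D = −6x⁴ − 54x³ − 24x². Remainder: −2x³ − 19x² − 25x + 2.
Step 5: lead(−2x³ − 19x² − 25x + 2) ÷ lead(D) = −2x³ ÷ x² = −2x. Subtract (−2x)·D = −2x³ − 18x² − 8x. Remainder: −x² − 17x + 2.
Step 6: lead(−x² − 17x + 2) ÷ lead(D) = −x² ÷ x² = −1. Subtract (−1)·D = −x² − 9x − 4. Remainder: −8x + 6.

Q = [8, -3, 7, -6, -2, -1]; R = [-8, 6]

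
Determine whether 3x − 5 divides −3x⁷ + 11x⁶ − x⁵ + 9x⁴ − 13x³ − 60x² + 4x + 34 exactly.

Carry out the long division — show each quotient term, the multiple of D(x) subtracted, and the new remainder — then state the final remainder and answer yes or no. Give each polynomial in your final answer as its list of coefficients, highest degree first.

R = [-1], so D(x) is not a factor of P(x). no

Step 1: lead(−3x⁷ + 11x⁶ − x⁵ + 9x⁴ − 13x³ − 60x² + 4x + 34) ÷ lead(D) = −3x⁷ ÷ 3x = −x⁶. Subtract (−x⁶)·D = −3x⁷ + 5x⁶. Remainder: 6x⁶ − x⁵ + 9x⁴ − 13x³ − 60x² + 4x + 34.
Step 2: lead(6x⁶ − x⁵ + 9x⁴ − 13x³ − 60x² + 4x + 34) ÷ lead(D) = 6x⁶ ÷ 3x = 2x⁵. Subtract (2x⁵)·D = 6x⁶ − 10x⁵. Remainder: 9x⁵ + 9x⁴ − 13x³ − 60x² + 4x + 34.
Step 3: lead(9x⁵ + 9x⁴ − 13x³ − 60x² + 4x + 34) ÷ lead(D) = 9x⁵ ÷ 3x = 3x⁴. Subtract (3x⁴)·D = 9x⁵ − 15x⁴. Remainder: 24x⁴ − 13x³ − 60x² + 4x + 34.
Step 4: lead(24x⁴ − 13x³ − 60x² + 4x + 34) ÷ lead(D) = 24x⁴ ÷ 3x = 8x³. Subtract (8x³)·D = 24x⁴ − 40x³. Remainder: 27x³ − 60x² + 4x + 34.
Step 5: lead(27x³ − 60x² + 4x + 34) ÷ lead(D) = 27x³ ÷ 3x = 9x². Subtract (9x²)·D = 27x³ − 45x². Remainder: −15x² + 4x + 34.
Step 6: lead(−15x² + 4x + 34) ÷ lead(D) = −15x² ÷ 3x = −5x. Subtract (−5x)·D = −15x² + 25x. Remainder: −21x + 34.
Step 7: lead(−21x + 34) ÷ lead(D) = −21x ÷ 3x = −7. Subtract (−7)·D = −21x + 35. Remainder: −1.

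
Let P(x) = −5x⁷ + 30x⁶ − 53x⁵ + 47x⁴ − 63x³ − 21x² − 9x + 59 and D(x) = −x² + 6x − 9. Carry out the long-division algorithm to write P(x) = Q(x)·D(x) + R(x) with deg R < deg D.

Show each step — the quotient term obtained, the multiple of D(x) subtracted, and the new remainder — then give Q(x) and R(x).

Q(x) = 5x⁵ + 8x³ + x² − 3x − 6; R(x) = 5

Step 1: lead(−5x⁷ + 30x⁶ − 53x⁵ + 47x⁴ − 63x³ − 21x² − 9x + 59) ÷ lead(D) = −5x⁷ ÷ −x² = 5x⁵. Subtract (5x⁵)·D = −5x⁷ + 30x⁶ − 45x⁵. Remainder: −8x⁵ + 47x⁴ − 63x³ − 21x² − 9x + 59.
Step 2: lead(−8x⁵ + 47x⁴ − 63x³ − 21x² − 9x + 59) ÷ lead(D) = −8x⁵ ÷ −x² = 8x³. Subtract (8x³)·D = −8x⁵ + 48x⁴ − 72x³. Remainder: −x⁴ + 9x³ − 21x² − 9x + 59.
Step 3: lead(−x⁴ + 9x³ − 21x² − 9x + 59) ÷ lead(D) = −x⁴ ÷ −x² = x². Subtract (x²)·D = −x⁴ + 6x³ − 9x². Remainder: 3x³ − 12x² − 9x + 59.
Step 4: lead(3x³ − 12x² − 9x + 59) ÷ lead(D) = 3x³ ÷ −x² = −3x. Subtract (−3x)·D = 3x³ − 18x² + 27x. Remainder: 6x² − 36x + 59.
Step 5: lead(6x² − 36x + 59) ÷ lead(D) = 6x² ÷ −x² = −6. Subtract (−6)·D = 6x² − 36x + 54. Remainder: 5.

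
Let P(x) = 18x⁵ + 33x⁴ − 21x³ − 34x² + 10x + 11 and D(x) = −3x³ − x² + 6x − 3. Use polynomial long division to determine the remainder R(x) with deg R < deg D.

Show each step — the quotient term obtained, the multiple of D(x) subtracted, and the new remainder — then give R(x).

R(x) = −5x + 5

Step 1: lead(18x⁵ + 33x⁴ − 21x³ − 34x² + 10x + 11) ÷ lead(D) = 18x⁵ ÷ −3x³ = −6x². Subtract (−6x²)·D = 18x⁵ + 6x⁴ − 36x³ + 18x². Remainder: 27x⁴ + 15x³ − 52x² + 10x + 11.
Step 2: lead(27x⁴ + 15x³ − 52x² + 10x + 11) ÷ lead(D) = 27x⁴ ÷ −3x³ = −9x. Subtract (−9x)·D = 27x⁴ + 9x³ − 54x² + 27x. Remainder: 6x³ + 2x² − 17x + 11.
Step 3: lead(6x³ + 2x² − 17x + 11) ÷ lead(D) = 6x³ ÷ −3x³ = −2. Subtract (−2)·D = 6x³ + 2x² − 12x + 6. Remainder: −5x + 5.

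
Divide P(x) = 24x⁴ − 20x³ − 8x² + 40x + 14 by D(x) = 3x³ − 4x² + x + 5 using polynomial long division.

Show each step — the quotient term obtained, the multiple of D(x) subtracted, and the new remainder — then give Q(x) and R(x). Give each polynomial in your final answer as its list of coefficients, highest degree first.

Step 1: lead(24x⁴ − 20x³ − 8x² + 40x + 14) ÷ lead(D) = 24x⁴ ÷ 3x³ = 8x. Subtract (8x)·D = 24x⁴ − 32x³ + 8x² + 40x. Remainder: 12x³ − 16x² + 14.
Step 2: lead(12x³ − 16x² + 14) ÷ lead(D) = 12x³ ÷ 3x³ = 4. Subtract (4)·D = 12x³ − 16x² + 4x + 20. Remainder: −4x − 6.

Q = [8, 4]; R = [-4, -6]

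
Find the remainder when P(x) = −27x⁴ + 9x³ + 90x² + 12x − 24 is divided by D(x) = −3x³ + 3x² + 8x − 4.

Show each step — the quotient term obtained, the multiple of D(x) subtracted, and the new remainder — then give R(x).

R(x) = 0

Step 1: lead(−27x⁴ + 9x³ + 90x² + 12x − 24) ÷ lead(D) = −27x⁴ ÷ −3x³ = 9x. Subtract (9x)·D = −27x⁴ + 27x³ + 72x² − 36x. Remainder: −18x³ + 18x² + 48x − 24.
Step 2: lead(−18x³ + 18x² + 48x − 24) ÷ lead(D) = −18x³ ÷ −3x³ = 6. Subtract (6)·D = −18x³ + 18x² + 48x − 24. Remainder: 0.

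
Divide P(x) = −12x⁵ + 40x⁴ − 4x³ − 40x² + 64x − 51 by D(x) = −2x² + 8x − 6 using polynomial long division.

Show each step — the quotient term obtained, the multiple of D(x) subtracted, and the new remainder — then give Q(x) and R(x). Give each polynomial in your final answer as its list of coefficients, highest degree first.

Q = [6, 4, 0, 8]; R = [-3]

Step 1: lead(−12x⁵ + 40x⁴ − 4x³ − 40x² + 64x − 51) ÷ lead(D) = −12x⁵ ÷ −2x² = 6x³. Subtract (6x³)·D = −12x⁵ + 48x⁴ − 36x³. Remainder: −8x⁴ + 32x³ − 40x² + 64x − 51.
Step 2: lead(−8x⁴ + 32x³ − 40x² + 64x − 51) ÷ lead(D) = −8x⁴ ÷ −2x² = 4x². Subtract (4x²)·D = −8x⁴ + 32x³ − 24x². Remainder: −16x² + 64x − 51.
Step 3: lead(−16x² + 64x − 51) ÷ lead(D) = −16x² ÷ −2x² = 8. Subtract (8)·D = −16x² + 64x − 48. Remainder: −3.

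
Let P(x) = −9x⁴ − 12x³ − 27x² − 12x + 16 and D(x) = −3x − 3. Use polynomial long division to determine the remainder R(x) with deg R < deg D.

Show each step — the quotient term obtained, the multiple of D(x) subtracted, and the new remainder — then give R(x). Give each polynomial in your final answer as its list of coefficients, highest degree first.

Step 1: lead(−9x⁴ − 12x³ − 27x² − 12x + 16) ÷ lead(D) = −9x⁴ ÷ −3x = 3x³. Subtract (3x³)·D = −9x⁴ − 9x³. Remainder: −3x³ − 27x² − 12x + 16.
Step 2: lead(−3x³ − 27x² − 12x + 16) ÷ lead(D) = −3x³ ÷ −3x = x². Subtract (x²)·D = −3x³ − 3x². Remainder: −24x² − 12x + 16.
Step 3: lead(−24x² − 12x + 16) ÷ lead(D) = −24x² ÷ −3x = 8x. Subtract (8x)·D = −24x² − 24x. Remainder: 12x + 16.
Step 4: lead(12x + 16) ÷ lead(D) = 12x ÷ −3x = −4. Subtract (−4)·D = 12x + 12. Remainder: 4.

R = [4]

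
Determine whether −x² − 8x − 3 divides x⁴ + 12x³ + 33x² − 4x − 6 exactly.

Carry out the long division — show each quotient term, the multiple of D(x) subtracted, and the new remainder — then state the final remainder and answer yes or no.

R(x) = 0, so D(x) is a factor of P(x). yes

Step 1: lead(x⁴ + 12x³ + 33x² − 4x − 6) ÷ lead(D) = x⁴ ÷ −x² = −x². Subtract (−x²)·D = x⁴ + 8x³ + 3x². Remainder: 4x³ + 30x² − 4x − 6.
Step 2: lead(4x³ + 30x² − 4x − 6) ÷ lead(D) = 4x³ ÷ −x² = −4x. Subtract (−4x)·D = 4x³ + 32x² + 12x. Remainder: −2x² − 16x − 6.
Step 3: lead(−2x² − 16x − 6) ÷ lead(D) = −2x² ÷ −x² = 2. Subtract (2)·D = −2x² − 16x − 6. Remainder: 0.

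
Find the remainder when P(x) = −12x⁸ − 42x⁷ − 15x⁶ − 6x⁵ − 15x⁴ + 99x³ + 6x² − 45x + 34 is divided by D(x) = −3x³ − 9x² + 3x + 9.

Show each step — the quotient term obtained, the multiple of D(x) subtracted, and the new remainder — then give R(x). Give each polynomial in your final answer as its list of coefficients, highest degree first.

R = [6, -2]

Step 1: lead(−12x⁸ − 42x⁷ − 15x⁶ − 6x⁵ − 15x⁴ + 99x³ + 6x² − 45x + 34) ÷ lead(D) = −12x⁸ ÷ −3x³ = 4x⁵. Subtract (4x⁵)·D = −12x⁸ − 36x⁷ + 12x⁶ + 36x⁵. Remainder: −6x⁷ − 27x⁶ − 42x⁵ − 15x⁴ + 99x³ + 6x² − 45x + 34.
Step 2: lead(−6x⁷ − 27x⁶ − 42x⁵ − 15x⁴ + 99x³ + 6x² − 45x + 34) ÷ lead(D) = −6x⁷ ÷ −3x³ = 2x⁴. Subtract (2x⁴)·D = −6x⁷ − 18x⁶ + 6x⁵ + 18x⁴. Remainder: −9x⁶ − 48x⁵ − 33x⁴ + 99x³ + 6x² − 45x + 34.
Step 3: lead(−9x⁶ − 48x⁵ − 33x⁴ + 99x³ + 6x² − 45x + 34) ÷ lead(D) = −9x⁶ ÷ −3x³ = 3x³. Subtract (3x³)·D = −9x⁶ − 27x⁵ + 9x⁴ + 27x³. Remainder: −21x⁵ − 42x⁴ + 72x³ + 6x² − 45x + 34.
Step 4: lead(−21x⁵ − 42x⁴ + 72x³ + 6x² − 45x + 34) ÷ lead(D) = −21x⁵ ÷ −3x³ = 7x². Subtract (7x²)·D = −21x⁵ − 63x⁴ + 21x³ + 63x². Remainder: 21x⁴ + 51x³ − 57x² − 45x + 34.
Step 5: lead(21x⁴ + 51x³ − 57x² − 45x + 34) ÷ lead(D) = 21x⁴ ÷ −3x³ = −7x. Subtract (−7x)·D = 21x⁴ + 63x³ − 21x² − 63x. Remainder: −12x³ − 36x² + 18x + 34.
Step 6: lead(−12x³ − 36x² + 18x + 34) ÷ lead(D) = −12x³ ÷ −3x³ = 4. Subtract (4)·D = −12x³ − 36x² + 12x + 36. Remainder: 6x − 2.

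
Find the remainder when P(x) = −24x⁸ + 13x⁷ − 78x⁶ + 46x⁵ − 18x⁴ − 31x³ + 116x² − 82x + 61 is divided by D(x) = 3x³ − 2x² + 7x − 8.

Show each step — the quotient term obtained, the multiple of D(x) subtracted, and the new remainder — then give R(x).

Step 1: lead(−24x⁸ + 13x⁷ − 78x⁶ + 46x⁵ − 18x⁴ − 31x³ + 116x² − 82x + 61) ÷ lead(D) = −24x⁸ ÷ 3x³ = −8x⁵. Subtract (−8x⁵)·D = −24x⁸ + 16x⁷ − 56x⁶ + 64x⁵. Remainder: −3x⁷ − 22x⁶ − 18x⁵ − 18x⁴ − 31x³ + 116x² − 82x + 61.
Step 2: lead(−3x⁷ − 22x⁶ − 18x⁵ − 18x⁴ − 31x³ + 116x² − 82x + 61) ÷ lead(D) = −3x⁷ ÷ 3x³ = −x⁴. Subtract (−x⁴)·D = −3x⁷ + 2x⁶ − 7x⁵ + 8x⁴. Remainder: −24x⁶ − 11x⁵ − 26x⁴ − 31x³ + 116x² − 82x + 61.
Step 3: lead(−24x⁶ − 11x⁵ − 26x⁴ − 31x³ + 116x² − 82x + 61) ÷ lead(D) = −24x⁶ ÷ 3x³ = −8x³. Subtract (−8x³)·D = −24x⁶ + 16x⁵ − 56x⁴ + 64x³. Remainder: −27x⁵ + 30x⁴ − 95x³ + 116x² − 82x + 61.
Step 4: lead(−27x⁵ + 30x⁴ − 95x³ + 116x² − 82x + 61) ÷ lead(D) = −27x⁵ ÷ 3x³ = −9x². Subtract (−9x²)·D = −27x⁵ + 18x⁴ − 63x³ + 72x². Remainder: 12x⁴ − 32x³ + 44x² − 82x + 61.
Step 5: lead(12x⁴ − 32x³ + 44x² − 82x + 61) ÷ lead(D) = 12x⁴ ÷ 3x³ = 4x. Subtract (4x)·D = 12x⁴ − 8x³ + 28x² − 32x. Remainder: −24x³ + 16x² − 50x + 61.
Step 6: lead(−24x³ + 16x² − 50x + 61) ÷ lead(D) = −24x³ ÷ 3x³ = −8. Subtract (−8)·D = −24x³ + 16x² − 56x + 64. Remainder: 6x − 3.

R(x) = 6x − 3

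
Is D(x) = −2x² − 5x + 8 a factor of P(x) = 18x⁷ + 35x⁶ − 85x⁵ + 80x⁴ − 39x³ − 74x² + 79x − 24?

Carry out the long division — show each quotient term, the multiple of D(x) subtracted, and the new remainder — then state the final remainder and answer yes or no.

R(x) = 0, so D(x) is a factor of P(x). yes

Step 1: lead(18x⁷ + 35x⁶ − 85x⁵ + 80x⁴ − 39x³ − 74x² + 79x − 24) ÷ lead(D) = 18x⁷ ÷ −2x² = −9x⁵. Subtract (−9x⁵)·D = 18x⁷ + 45x⁶ − 72x⁵. Remainder: −10x⁶ − 13x⁵ + 80x⁴ − 39x³ − 74x² + 79x − 24.
Step 2: lead(−10x⁶ − 13x⁵ + 80x⁴ − 39x³ − 74x² + 79x − 24) ÷ lead(D) = −10x⁶ ÷ −2x² = 5x⁴. Subtract (5x⁴)·D = −10x⁶ − 25x⁵ + 40x⁴. Remainder: 12x⁵ + 40x⁴ − 39x³ − 74x² + 79x − 24.
Step 3: lead(12x⁵ + 40x⁴ − 39x³ − 74x² + 79x − 24) ÷ lead(D) = 12x⁵ ÷ −2x² = −6x³. Subtract (−6x³)·D = 12x⁵ + 30x⁴ − 48x³. Remainder: 10x⁴ + 9x³ − 74x² + 79x − 24.
Step 4: lead(10x⁴ + 9x³ − 74x² + 79x − 24) ÷ lead(D) = 10x⁴ ÷ −2x² = −5x². Subtract (−5x²)·D = 10x⁴ + 25x³ − 40x². Remainder: −16x³ − 34x² + 79x − 24.
Step 5: lead(−16x³ − 34x² + 79x − 24) ÷ lead(D) = −16x³ ÷ −2x² = 8x. Subtract (8x)·D = −16x³ − 40x² + 64x. Remainder: 6x² + 15x − 24.
Step 6: lead(6x² + 15x − 24) ÷ lead(D) = 6x² ÷ −2x² = −3. Subtract (−3)·D = 6x² + 15x − 24. Remainder: 0.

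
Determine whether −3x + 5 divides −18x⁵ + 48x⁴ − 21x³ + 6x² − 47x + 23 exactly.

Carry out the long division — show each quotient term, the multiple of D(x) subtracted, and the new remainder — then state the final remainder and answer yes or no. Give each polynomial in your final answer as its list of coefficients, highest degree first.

R = [3], so D(x) is not a factor of P(x). no

Step 1: lead(−18x⁵ + 48x⁴ − 21x³ + 6x² − 47x + 23) ÷ lead(D) = −18x⁵ ÷ −3x = 6x⁴. Subtract (6x⁴)·D = −18x⁵ + 30x⁴. Remainder: 18x⁴ − 21x³ + 6x² − 47x + 23.
Step 2: lead(18x⁴ − 21x³ + 6x² − 47x + 23) ÷ lead(D) = 18x⁴ ÷ −3x = −6x³. Subtract (−6x³)·D = 18x⁴ − 30x³. Remainder: 9x³ + 6x² − 47x + 23.
Step 3: lead(9x³ + 6x² − 47x + 23) ÷ lead(D) = 9x³ ÷ −3x = −3x². Subtract (−3x²)·D = 9x³ − 15x². Remainder: 21x² − 47x + 23.
Step 4: lead(21x² − 47x + 23) ÷ lead(D) = 21x² ÷ −3x = −7x. Subtract (−7x)·D = 21x² − 35x. Remainder: −12x + 23.
Step 5: lead(−12x + 23) ÷ lead(D) = −12x ÷ −3x = 4. Subtract (4)·D = −12x + 20. Remainder: 3.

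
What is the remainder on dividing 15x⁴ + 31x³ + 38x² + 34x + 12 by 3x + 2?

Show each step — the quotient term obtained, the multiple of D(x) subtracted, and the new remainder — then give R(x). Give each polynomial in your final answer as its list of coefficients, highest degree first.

Step 1: lead(15x⁴ + 31x³ + 38x² + 34x + 12) ÷ lead(D) = 15x⁴ ÷ 3x = 5x³. Subtract (5x³)·D = 15x⁴ + 10x³. Remainder: 21x³ + 38x² + 34x + 12.
Step 2: lead(21x³ + 38x² + 34x + 12) ÷ lead(D) = 21x³ ÷ 3x = 7x². Subtract (7x²)·D = 21x³ + 14x². Remainder: 24x² + 34x + 12.
Step 3: lead(24x² + 34x + 12) ÷ lead(D) = 24x² ÷ 3x = 8x. Subtract (8x)·D = 24x² + 16x. Remainder: 18x + 12.
Step 4: lead(18x + 12) ÷ lead(D) = 18x ÷ 3x = 6. Subtract (6)·D = 18x + 12. Remainder: 0.

R = [0]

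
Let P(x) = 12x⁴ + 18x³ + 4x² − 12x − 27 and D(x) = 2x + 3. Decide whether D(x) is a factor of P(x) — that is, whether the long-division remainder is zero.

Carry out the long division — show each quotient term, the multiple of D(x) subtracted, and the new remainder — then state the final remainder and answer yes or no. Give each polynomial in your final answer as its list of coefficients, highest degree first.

R = [0], so D(x) is a factor of P(x). yes

Step 1: lead(12x⁴ + 18x³ + 4x² − 12x − 27) ÷ lead(D) = 12x⁴ ÷ 2x = 6x³. Subtract (6x³)·D = 12x⁴ + 18x³. Remainder: 4x² − 12x − 27.
Step 2: lead(4x² − 12x − 27) ÷ lead(D) = 4x² ÷ 2x = 2x. Subtract (2x)·D = 4x² + 6x. Remainder: −18x − 27.
Step 3: lead(−18x − 27) ÷ lead(D) = −18x ÷ 2x = −9. Subtract (−9)·D = −18x − 27. Remainder: 0.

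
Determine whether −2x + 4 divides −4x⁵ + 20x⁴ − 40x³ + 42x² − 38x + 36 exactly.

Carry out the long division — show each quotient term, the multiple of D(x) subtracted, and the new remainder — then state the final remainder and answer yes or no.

R(x) = 0, so D(x) is a factor of P(x). yes

Step 1: lead(−4x⁵ + 20x⁴ − 40x³ + 42x² − 38x + 36) ÷ lead(D) = −4x⁵ ÷ −2x = 2x⁴. Subtract (2x⁴)·D = −4x⁵ + 8x⁴. Remainder: 12x⁴ − 40x³ + 42x² − 38x + 36.
Step 2: lead(12x⁴ − 40x³ + 42x² − 38x + 36) ÷ lead(D) = 12x⁴ ÷ −2x = −6x³. Subtract (−6x³)·D = 12x⁴ − 24x³. Remainder: −16x³ + 42x² − 38x + 36.
Step 3: lead(−16x³ + 42x² − 38x + 36) ÷ lead(D) = −16x³ ÷ −2x = 8x². Subtract (8x²)·D = −16x³ + 32x². Remainder: 10x² − 38x + 36.
Step 4: lead(10x² − 38x + 36) ÷ lead(D) = 10x² ÷ −2x = −5x. Subtract (−5x)·D = 10x² − 20x. Remainder: −18x + 36.
Step 5: lead(−18x + 36) ÷ lead(D) = −18x ÷ −2x = 9. Subtract (9)·D = −18x + 36. Remainder: 0.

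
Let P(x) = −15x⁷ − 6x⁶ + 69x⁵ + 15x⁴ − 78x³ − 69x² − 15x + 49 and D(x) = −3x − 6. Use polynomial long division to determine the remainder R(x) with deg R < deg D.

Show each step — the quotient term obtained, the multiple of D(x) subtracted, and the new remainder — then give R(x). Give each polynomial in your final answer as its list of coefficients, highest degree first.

R = [-5]

Step 1: lead(−15x⁷ − 6x⁶ + 69x⁵ + 15x⁴ − 78x³ − 69x² − 15x + 49) ÷ lead(D) = −15x⁷ ÷ −3x = 5x⁶. Subtract (5x⁶)·D = −15x⁷ − 30x⁶. Remainder: 24x⁶ + 69x⁵ + 15x⁴ − 78x³ − 69x² − 15x + 49.
Step 2: lead(24x⁶ + 69x⁵ + 15x⁴ − 78x³ − 69x² − 15x + 49) ÷ lead(D) = 24x⁶ ÷ −3x = −8x⁵. Subtract (−8x⁵)·D = 24x⁶ + 48x⁵. Remainder: 21x⁵ + 15x⁴ − 78x³ − 69x² − 15x + 49.
Step 3: lead(21x⁵ + 15x⁴ − 78x³ − 69x² − 15x + 49) ÷ lead(D) = 21x⁵ ÷ −3x = −7x⁴. Subtract (−7x⁴)·D = 21x⁵ + 42x⁴. Remainder: −27x⁴ − 78x³ − 69x² − 15x + 49.
Step 4: lead(−27x⁴ − 78x³ − 69x² − 15x + 49) ÷ lead(D) = −27x⁴ ÷ −3x = 9x³. Subtract (9x³)·D = −27x⁴ − 54x³. Remainder: −24x³ − 69x² − 15x + 49.
Step 5: lead(−24x³ − 69x² − 15x + 49) ÷ lead(D) = −24x³ ÷ −3x = 8x². Subtract (8x²)·D = −24x³ − 48x². Remainder: −21x² − 15x + 49.
Step 6: lead(−21x² − 15x + 49) ÷ lead(D) = −21x² ÷ −3x = 7x. Subtract (7x)·D = −21x² − 42x. Remainder: 27x + 49.
Step 7: lead(27x + 49) ÷ lead(D) = 27x ÷ −3x = −9. Subtract (−9)·D = 27x + 54. Remainder: −5.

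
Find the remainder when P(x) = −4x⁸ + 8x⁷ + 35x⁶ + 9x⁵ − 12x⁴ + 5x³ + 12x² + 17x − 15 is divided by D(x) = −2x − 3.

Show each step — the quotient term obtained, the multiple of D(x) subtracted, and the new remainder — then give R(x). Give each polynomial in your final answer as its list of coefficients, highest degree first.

Step 1: lead(−4x⁸ + 8x⁷ + 35x⁶ + 9x⁵ − 12x⁴ + 5x³ + 12x² + 17x − 15) ÷ lead(D) = −4x⁸ ÷ −2x = 2x⁷. Subtract (2x⁷)·D = −4x⁸ − 6x⁷. Remainder: 14x⁷ + 35x⁶ + 9x⁵ − 12x⁴ + 5x³ + 12x² + 17x − 15.
Step 2: lead(14x⁷ + 35x⁶ + 9x⁵ − 12x⁴ + 5x³ + 12x² + 17x − 15) ÷ lead(D) = 14x⁷ ÷ −2x = −7x⁶. Subtract (−7x⁶)·D = 14x⁷ + 21x⁶. Remainder: 14x⁶ + 9x⁵ − 12x⁴ + 5x³ + 12x² + 17x − 15.
Step 3: lead(14x⁶ + 9x⁵ − 12x⁴ + 5x³ + 12x² + 17x − 15) ÷ lead(D) = 14x⁶ ÷ −2x = −7x⁵. Subtract (−7x⁵)·D = 14x⁶ + 21x⁵. Remainder: −12x⁵ − 12x⁴ + 5x³ + 12x² + 17x − 15.
Step 4: lead(−12x⁵ − 12x⁴ + 5x³ + 12x² + 17x − 15) ÷ lead(D) = −12x⁵ ÷ −2x = 6x⁴. Subtract (6x⁴)·D = −12x⁵ − 18x⁴. Remainder: 6x⁴ + 5x³ + 12x² + 17x − 15.
Step 5: lead(6x⁴ + 5x³ + 12x² + 17x − 15) ÷ lead(D) = 6x⁴ ÷ −2x = −3x³. Subtract (−3x³)·D = 6x⁴ + 9x³. Remainder: −4x³ + 12x² + 17x − 15.
Step 6: lead(−4x³ + 12x² + 17x − 15) ÷ lead(D) = −4x³ ÷ −2x = 2x². Subtract (2x²)·D = −4x³ − 6x². Remainder: 18x² + 17x − 15.
Step 7: lead(18x² + 17x − 15) ÷ lead(D) = 18x² ÷ −2x = −9x. Subtract (−9x)·D = 18x² + 27x. Remainder: −10x − 15.
Step 8: lead(−10x − 15) ÷ lead(D) = −10x ÷ −2x = 5. Subtract (5)·D = −10x − 15. Remainder: 0.

R = [0]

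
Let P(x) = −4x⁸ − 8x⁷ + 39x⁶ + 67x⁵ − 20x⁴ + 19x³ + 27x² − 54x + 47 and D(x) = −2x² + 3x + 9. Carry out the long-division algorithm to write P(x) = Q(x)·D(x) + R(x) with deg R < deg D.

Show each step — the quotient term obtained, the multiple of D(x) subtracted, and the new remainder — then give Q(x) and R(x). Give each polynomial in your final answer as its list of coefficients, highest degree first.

Q = [2, 7, 0, -2, 7, -8, 6]; R = [-7]

Step 1: lead(−4x⁸ − 8x⁷ + 39x⁶ + 67x⁵ − 20x⁴ + 19x³ + 27x² − 54x + 47) ÷ lead(D) = −4x⁸ ÷ −2x² = 2x⁶. Subtract (2x⁶)·D = −4x⁸ + 6x⁷ + 18x⁶. Remainder: −14x⁷ + 21x⁶ + 67x⁵ − 20x⁴ + 19x³ + 27x² − 54x + 47.
Step 2: lead(−14x⁷ + 21x⁶ + 67x⁵ − 20x⁴ + 19x³ + 27x² − 54x + 47) ÷ lead(D) = −14x⁷ ÷ −2x² = 7x⁵. Subtract (7x⁵)·D = −14x⁷ + 21x⁶ + 63x⁵. Remainder: 4x⁵ − 20x⁴ + 19x³ + 27x² − 54x + 47.
Step 3: lead(4x⁵ − 20x⁴ + 19x³ + 27x² − 54x + 47) ÷ lead(D) = 4x⁵ ÷ −2x² = −2x³. Subtract (−2x³)·D = 4x⁵ − 6x⁴ − 18x³. Remainder: −14x⁴ + 37x³ + 27x² − 54x + 47.
Step 4: lead(−14x⁴ + 37x³ + 27x² − 54x + 47) ÷ lead(D) = −14x⁴ ÷ −2x² = 7x². Subtract (7x²)·D = −14x⁴ + 21x³ + 63x². Remainder: 16x³ − 36x² − 54x + 47.
Step 5: lead(16x³ − 36x² − 54x + 47) ÷ lead(D) = 16x³ ÷ −2x² = −8x. Subtract (−8x)·D = 16x³ − 24x² − 72x. Remainder: −12x² + 18x + 47.
Step 6: lead(−12x² + 18x + 47) ÷ lead(D) = −12x² ÷ −2x² = 6. Subtract (6)·D = −12x² + 18x + 54. Remainder: −7.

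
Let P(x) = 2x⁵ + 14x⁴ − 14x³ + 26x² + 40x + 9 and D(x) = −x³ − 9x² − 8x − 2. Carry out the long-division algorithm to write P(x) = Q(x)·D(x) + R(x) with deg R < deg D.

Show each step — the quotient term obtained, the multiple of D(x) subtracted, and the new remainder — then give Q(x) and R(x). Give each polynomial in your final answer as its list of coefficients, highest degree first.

Q = [-2, 4, -6]; R = [-3]

Step 1: lead(2x⁵ + 14x⁴ − 14x³ + 26x² + 40x + 9) ÷ lead(D) = 2x⁵ ÷ −x³ = −2x². Subtract (−2x²)·D = 2x⁵ + 18x⁴ + 16x³ + 4x². Remainder: −4x⁴ − 30x³ + 22x² + 40x + 9.
Step 2: lead(−4x⁴ − 30x³ + 22x² + 40x + 9) ÷ lead(D) = −4x⁴ ÷ −x³ = 4x. Subtract (4x)·D = −4x⁴ − 36x³ − 32x² − 8x. Remainder: 6x³ + 54x² + 48x + 9.
Step 3: lead(6x³ + 54x² + 48x + 9) ÷ lead(D) = 6x³ ÷ −x³ = −6. Subtract (−6)·D = 6x³ + 54x² + 48x + 12. Remainder: −3.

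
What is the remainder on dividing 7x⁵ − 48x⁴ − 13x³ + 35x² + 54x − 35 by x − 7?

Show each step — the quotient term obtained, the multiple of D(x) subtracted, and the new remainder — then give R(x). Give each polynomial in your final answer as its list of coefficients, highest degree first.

Step 1: lead(7x⁵ − 48x⁴ − 13x³ + 35x² + 54x − 35) ÷ lead(D) = 7x⁵ ÷ x = 7x⁴. Subtract (7x⁴)·D = 7x⁵ − 49x⁴. Remainder: x⁴ − 13x³ + 35x² + 54x − 35.
Step 2: lead(x⁴ − 13x³ + 35x² + 54x − 35) ÷ lead(D) = x⁴ ÷ x = x³. Subtract (x³)·D = x⁴ − 7x³. Remainder: −6x³ + 35x² + 54x − 35.
Step 3: lead(−6x³ + 35x² + 54x − 35) ÷ lead(D) = −6x³ ÷ x = −6x². Subtract (−6x²)·D = −6x³ + 42x². Remainder: −7x² + 54x − 35.
Step 4: lead(−7x² + 54x − 35) ÷ lead(D) = −7x² ÷ x = −7x. Subtract (−7x)·D = −7x² + 49x. Remainder: 5x − 35.
Step 5: lead(5x − 35) ÷ lead(D) = 5x ÷ x = 5. Subtract (5)·D = 5x − 35. Remainder: 0.

R = [0]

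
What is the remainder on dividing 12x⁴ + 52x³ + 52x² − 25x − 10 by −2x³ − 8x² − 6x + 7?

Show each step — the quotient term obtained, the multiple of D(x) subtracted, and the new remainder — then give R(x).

R(x) = 5x + 4

Step 1: lead(12x⁴ + 52x³ + 52x² − 25x − 10) ÷ lead(D) = 12x⁴ ÷ −2x³ = −6x. Subtract (−6x)·D = 12x⁴ + 48x³ + 36x² − 42x. Remainder: 4x³ + 16x² + 17x − 10.
Step 2: lead(4x³ + 16x² + 17x − 10) ÷ lead(D) = 4x³ ÷ −2x³ = −2. Subtract (−2)·D = 4x³ + 16x² + 12x − 14. Remainder: 5x + 4.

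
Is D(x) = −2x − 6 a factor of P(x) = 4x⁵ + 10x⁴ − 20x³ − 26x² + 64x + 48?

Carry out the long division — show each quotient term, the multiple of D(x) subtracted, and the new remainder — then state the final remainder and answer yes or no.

Step 1: lead(4x⁵ + 10x⁴ − 20x³ − 26x² + 64x + 48) ÷ lead(D) = 4x⁵ ÷ −2x = −2x⁴. Subtract (−2x⁴)·D = 4x⁵ + 12x⁴. Remainder: −2x⁴ − 20x³ − 26x² + 64x + 48.
Step 2: lead(−2x⁴ − 20x³ − 26x² + 64x + 48) ÷ lead(D) = −2x⁴ ÷ −2x = x³. Subtract (x³)·D = −2x⁴ − 6x³. Remainder: −14x³ − 26x² + 64x + 48.
Step 3: lead(−14x³ − 26x² + 64x + 48) ÷ lead(D) = −14x³ ÷ −2x = 7x². Subtract (7x²)·D = −14x³ − 42x². Remainder: 16x² + 64x + 48.
Step 4: lead(16x² + 64x + 48) ÷ lead(D) = 16x² ÷ −2x = −8x. Subtract (−8x)·D = 16x² + 48x. Remainder: 16x + 48.
Step 5: lead(16x + 48) ÷ lead(D) = 16x ÷ −2x = −8. Subtract (−8)·D = 16x + 48. Remainder: 0.

R(x) = 0, so D(x) is a factor of P(x). yes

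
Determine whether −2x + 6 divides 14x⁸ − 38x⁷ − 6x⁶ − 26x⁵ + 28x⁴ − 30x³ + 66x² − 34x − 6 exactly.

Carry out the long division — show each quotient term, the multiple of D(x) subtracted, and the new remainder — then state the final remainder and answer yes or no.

Step 1: lead(14x⁸ − 38x⁷ − 6x⁶ − 26x⁵ + 28x⁴ − 30x³ + 66x² − 34x − 6) ÷ lead(D) = 14x⁸ ÷ −2x = −7x⁷. Subtract (−7x⁷)·D = 14x⁸ − 42x⁷. Remainder: 4x⁷ − 6x⁶ − 26x⁵ + 28x⁴ − 30x³ + 66x² − 34x − 6.
Step 2: lead(4x⁷ − 6x⁶ − 26x⁵ + 28x⁴ − 30x³ + 66x² − 34x − 6) ÷ lead(D) = 4x⁷ ÷ −2x = −2x⁶. Subtract (−2x⁶)·D = 4x⁷ − 12x⁶. Remainder: 6x⁶ − 26x⁵ + 28x⁴ − 30x³ + 66x² − 34x − 6.
Step 3: lead(6x⁶ − 26x⁵ + 28x⁴ − 30x³ + 66x² − 34x − 6) ÷ lead(D) = 6x⁶ ÷ −2x = −3x⁵. Subtract (−3x⁵)·D = 6x⁶ − 18x⁵. Remainder: −8x⁵ + 28x⁴ − 30x³ + 66x² − 34x − 6.
Step 4: lead(−8x⁵ + 28x⁴ − 30x³ + 66x² − 34x − 6) ÷ lead(D) = −8x⁵ ÷ −2x = 4x⁴. Subtract (4x⁴)·D = −8x⁵ + 24x⁴. Remainder: 4x⁴ − 30x³ + 66x² − 34x − 6.
Step 5: lead(4x⁴ − 30x³ + 66x² − 34x − 6) ÷ lead(D) = 4x⁴ ÷ −2x = −2x³. Subtract (−2x³)·D = 4x⁴ − 12x³. Remainder: −18x³ + 66x² − 34x − 6.
Step 6: lead(−18x³ + 66x² − 34x − 6) ÷ lead(D) = −18x³ ÷ −2x = 9x². Subtract (9x²)·D = −18x³ + 54x². Remainder: 12x² − 34x − 6.
Step 7: lead(12x² − 34x − 6) ÷ lead(D) = 12x² ÷ −2x = −6x. Subtract (−6x)·D = 12x² − 36x. Remainder: 2x − 6.
Step 8: lead(2x − 6) ÷ lead(D) = 2x ÷ −2x = −1. Subtract (−1)·D = 2x − 6. Remainder: 0.

R(x) = 0, so D(x) is a factor of P(x). yes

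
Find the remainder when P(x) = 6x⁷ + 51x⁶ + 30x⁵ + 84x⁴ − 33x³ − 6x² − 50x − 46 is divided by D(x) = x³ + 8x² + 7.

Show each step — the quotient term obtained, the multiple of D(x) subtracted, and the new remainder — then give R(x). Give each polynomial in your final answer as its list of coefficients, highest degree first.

Step 1: lead(6x⁷ + 51x⁶ + 30x⁵ + 84x⁴ − 33x³ − 6x² − 50x − 46) ÷ lead(D) = 6x⁷ ÷ x³ = 6x⁴. Subtract (6x⁴)·D = 6x⁷ + 48x⁶ + 42x⁴. Remainder: 3x⁶ + 30x⁵ + 42x⁴ − 33x³ − 6x² − 50x − 46.
Step 2: lead(3x⁶ + 30x⁵ + 42x⁴ − 33x³ − 6x² − 50x − 46) ÷ lead(D) = 3x⁶ ÷ x³ = 3x³. Subtract (3x³)·D = 3x⁶ + 24x⁵ + 21x³. Remainder: 6x⁵ + 42x⁴ − 54x³ − 6x² − 50x − 46.
Step 3: lead(6x⁵ + 42x⁴ − 54x³ − 6x² − 50x − 46) ÷ lead(D) = 6x⁵ ÷ x³ = 6x². Subtract (6x²)·D = 6x⁵ + 48x⁴ + 42x². Remainder: −6x⁴ − 54x³ − 48x² − 50x − 46.
Step 4: lead(−6x⁴ − 54x³ − 48x² − 50x − 46) ÷ lead(D) = −6x⁴ ÷ x³ = −6x. Subtract (−6x)·D = −6x⁴ − 48x³ − 42x. Remainder: −6x³ − 48x² − 8x − 46.
Step 5: lead(−6x³ − 48x² − 8x − 46) ÷ lead(D) = −6x³ ÷ x³ = −6. Subtract (−6)·D = −6x³ − 48x² − 42. Remainder: −8x − 4.

R = [-8, -4]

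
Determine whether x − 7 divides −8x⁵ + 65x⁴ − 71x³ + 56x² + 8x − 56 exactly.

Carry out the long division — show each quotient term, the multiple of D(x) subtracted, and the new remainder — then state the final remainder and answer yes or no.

R(x) = 0, so D(x) is a factor of P(x). yes

Step 1: lead(−8x⁵ + 65x⁴ − 71x³ + 56x² + 8x − 56) ÷ lead(D) = −8x⁵ ÷ x = −8x⁴. Subtract (−8x⁴)·D = −8x⁵ + 56x⁴. Remainder: 9x⁴ − 71x³ + 56x² + 8x − 56.
Step 2: lead(9x⁴ − 71x³ + 56x² + 8x − 56) ÷ lead(D) = 9x⁴ ÷ x = 9x³. Subtract (9x³)·D = 9x⁴ − 63x³. Remainder: −8x³ + 56x² + 8x − 56.
Step 3: lead(−8x³ + 56x² + 8x − 56) ÷ lead(D) = −8x³ ÷ x = −8x². Subtract (−8x²)·D = −8x³ + 56x². Remainder: 8x − 56.
Step 4: lead(8x − 56) ÷ lead(D) = 8x ÷ x = 8. Subtract (8)·D = 8x − 56. Remainder: 0.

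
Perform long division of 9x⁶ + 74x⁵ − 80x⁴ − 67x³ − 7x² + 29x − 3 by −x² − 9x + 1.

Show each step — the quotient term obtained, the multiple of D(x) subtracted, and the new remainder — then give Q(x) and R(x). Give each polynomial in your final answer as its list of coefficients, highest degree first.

Q = [-9, 7, 8, 2, -3]; R = [0]

Step 1: lead(9x⁶ + 74x⁵ − 80x⁴ − 67x³ − 7x² + 29x − 3) ÷ lead(D) = 9x⁶ ÷ −x² = −9x⁴. Subtract (−9x⁴)·D = 9x⁶ + 81x⁵ − 9x⁴. Remainder: −7x⁵ − 71x⁴ − 67x³ − 7x² + 29x − 3.
Step 2: lead(−7x⁵ − 71x⁴ − 67x³ − 7x² + 29x − 3) ÷ lead(D) = −7x⁵ ÷ −x² = 7x³. Subtract (7x³)·D = −7x⁵ − 63x⁴ + 7x³. Remainder: −8x⁴ − 74x³ − 7x² + 29x − 3.
Step 3: lead(−8x⁴ − 74x³ − 7x² + 29x − 3) ÷ lead(D) = −8x⁴ ÷ −x² = 8x². Subtract (8x²)·D = −8x⁴ − 72x³ + 8x². Remainder: −2x³ − 15x² + 29x − 3.
Step 4: lead(−2x³ − 15x² + 29x − 3) ÷ lead(D) = −2x³ ÷ −x² = 2x. Subtract (2x)·D = −2x³ − 18x² + 2x. Remainder: 3x² + 27x − 3.
Step 5: lead(3x² + 27x − 3) ÷ lead(D) = 3x² ÷ −x² = −3. Subtract (−3)·D = 3x² + 27x − 3. Remainder: 0.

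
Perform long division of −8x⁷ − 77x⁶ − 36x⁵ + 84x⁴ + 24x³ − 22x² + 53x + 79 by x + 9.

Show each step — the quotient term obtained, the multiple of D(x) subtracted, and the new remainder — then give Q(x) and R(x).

Q(x) = −8x⁶ − 5x⁵ + 9x⁴ + 3x³ − 3x² + 5x + 8; R(x) = 7

Step 1: lead(−8x⁷ − 77x⁶ − 36x⁵ + 84x⁴ + 24x³ − 22x² + 53x + 79) ÷ lead(D) = −8x⁷ ÷ x = −8x⁶. Subtract (−8x⁶)·D = −8x⁷ − 72x⁶. Remainder: −5x⁶ − 36x⁵ + 84x⁴ + 24x³ − 22x² + 53x + 79.
Step 2: lead(−5x⁶ − 36x⁵ + 84x⁴ + 24x³ − 22x² + 53x + 79) ÷ lead(D) = −5x⁶ ÷ x = −5x⁵. Subtract (−5x⁵)·D = −5x⁶ − 45x⁵. Remainder: 9x⁵ + 84x⁴ + 24x³ − 22x² + 53x + 79.
Step 3: lead(9x⁵ + 84x⁴ + 24x³ − 22x² + 53x + 79) ÷ lead(D) = 9x⁵ ÷ x = 9x⁴. Subtract (9x⁴)·D = 9x⁵ + 81x⁴. Remainder: 3x⁴ + 24x³ − 22x² + 53x + 79.
Step 4: lead(3x⁴ + 24x³ − 22x² + 53x + 79) ÷ lead(D) = 3x⁴ ÷ x = 3x³. Subtract (3x³)·D = 3x⁴ + 27x³. Remainder: −3x³ − 22x² + 53x + 79.
Step 5: lead(−3x³ − 22x² + 53x + 79) ÷ lead(D) = −3x³ ÷ x = −3x². Subtract (−3x²)·D = −3x³ − 27x². Remainder: 5x² + 53x + 79.
Step 6: lead(5x² + 53x + 79) ÷ lead(D) = 5x² ÷ x = 5x. Subtract (5x)·D = 5x² + 45x. Remainder: 8x + 79.
Step 7: lead(8x + 79) ÷ lead(D) = 8x ÷ x = 8. Subtract (8)·D = 8x + 72. Remainder: 7.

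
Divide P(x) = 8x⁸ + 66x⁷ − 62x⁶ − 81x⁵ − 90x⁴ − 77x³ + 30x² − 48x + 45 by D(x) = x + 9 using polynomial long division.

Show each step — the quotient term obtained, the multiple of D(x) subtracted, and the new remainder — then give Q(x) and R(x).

Step 1: lead(8x⁸ + 66x⁷ − 62x⁶ − 81x⁵ − 90x⁴ − 77x³ + 30x² − 48x + 45) ÷ lead(D) = 8x⁸ ÷ x = 8x⁷. Subtract (8x⁷)·D = 8x⁸ + 72x⁷. Remainder: −6x⁷ − 62x⁶ − 81x⁵ − 90x⁴ − 77x³ + 30x² − 48x + 45.
Step 2: lead(−6x⁷ − 62x⁶ − 81x⁵ − 90x⁴ − 77x³ + 30x² − 48x + 45) ÷ lead(D) = −6x⁷ ÷ x = −6x⁶. Subtract (−6x⁶)·D = −6x⁷ − 54x⁶. Remainder: −8x⁶ − 81x⁵ − 90x⁴ − 77x³ + 30x² − 48x + 45.
Step 3: lead(−8x⁶ − 81x⁵ − 90x⁴ − 77x³ + 30x² − 48x + 45) ÷ lead(D) = −8x⁶ ÷ x = −8x⁵. Subtract (−8x⁵)·D = −8x⁶ − 72x⁵. Remainder: −9x⁵ − 90x⁴ − 77x³ + 30x² − 48x + 45.
Step 4: lead(−9x⁵ − 90x⁴ − 77x³ + 30x² − 48x + 45) ÷ lead(D) = −9x⁵ ÷ x = −9x⁴. Subtract (−9x⁴)·D = −9x⁵ − 81x⁴. Remainder: −9x⁴ − 77x³ + 30x² − 48x + 45.
Step 5: lead(−9x⁴ − 77x³ + 30x² − 48x + 45) ÷ lead(D) = −9x⁴ ÷ x = −9x³. Subtract (−9x³)·D = −9x⁴ − 81x³. Remainder: 4x³ + 30x² − 48x + 45.
Step 6: lead(4x³ + 30x² − 48x + 45) ÷ lead(D) = 4x³ ÷ x = 4x². Subtract (4x²)·D = 4x³ + 36x². Remainder: −6x² − 48x + 45.
Step 7: lead(−6x² − 48x + 45) ÷ lead(D) = −6x² ÷ x = −6x. Subtract (−6x)·D = −6x² − 54x. Remainder: 6x + 45.
Step 8: lead(6x + 45) ÷ lead(D) = 6x ÷ x = 6. Subtract (6)·D = 6x + 54. Remainder: −9.

Q(x) = 8x⁷ − 6x⁶ − 8x⁵ − 9x⁴ − 9x³ + 4x² − 6x + 6; R(x) = −9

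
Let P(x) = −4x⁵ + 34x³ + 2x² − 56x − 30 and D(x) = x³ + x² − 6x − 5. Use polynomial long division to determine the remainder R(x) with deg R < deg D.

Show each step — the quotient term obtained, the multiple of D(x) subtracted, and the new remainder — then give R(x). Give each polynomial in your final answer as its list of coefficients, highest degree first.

Step 1: lead(−4x⁵ + 34x³ + 2x² − 56x − 30) ÷ lead(D) = −4x⁵ ÷ x³ = −4x². Subtract (−4x²)·D = −4x⁵ − 4x⁴ + 24x³ + 20x². Remainder: 4x⁴ + 10x³ − 18x² − 56x − 30.
Step 2: lead(4x⁴ + 10x³ − 18x² − 56x − 30) ÷ lead(D) = 4x⁴ ÷ x³ = 4x. Subtract (4x)·D = 4x⁴ + 4x³ − 24x² − 20x. Remainder: 6x³ + 6x² − 36x − 30.
Step 3: lead(6x³ + 6x² − 36x − 30) ÷ lead(D) = 6x³ ÷ x³ = 6. Subtract (6)·D = 6x³ + 6x² − 36x − 30. Remainder: 0.

R = [0]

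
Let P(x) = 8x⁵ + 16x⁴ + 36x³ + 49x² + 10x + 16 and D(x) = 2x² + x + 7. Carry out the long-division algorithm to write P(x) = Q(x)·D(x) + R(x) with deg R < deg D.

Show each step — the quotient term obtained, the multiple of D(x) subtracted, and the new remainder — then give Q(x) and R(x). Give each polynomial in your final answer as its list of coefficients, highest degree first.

Q = [4, 6, 1, 3]; R = [-5]

Step 1: lead(8x⁵ + 16x⁴ + 36x³ + 49x² + 10x + 16) ÷ lead(D) = 8x⁵ ÷ 2x² = 4x³. Subtract (4x³)·D = 8x⁵ + 4x⁴ + 28x³. Remainder: 12x⁴ + 8x³ + 49x² + 10x + 16.
Step 2: lead(12x⁴ + 8x³ + 49x² + 10x + 16) ÷ lead(D) = 12x⁴ ÷ 2x² = 6x². Subtract (6x²)·D = 12x⁴ + 6x³ + 42x². Remainder: 2x³ + 7x² + 10x + 16.
Step 3: lead(2x³ + 7x² + 10x + 16) ÷ lead(D) = 2x³ ÷ 2x² = x. Subtract (x)·D = 2x³ + x² + 7x. Remainder: 6x² + 3x + 16.
Step 4: lead(6x² + 3x + 16) ÷ lead(D) = 6x² ÷ 2x² = 3. Subtract (3)·D = 6x² + 3x + 21. Remainder: −5.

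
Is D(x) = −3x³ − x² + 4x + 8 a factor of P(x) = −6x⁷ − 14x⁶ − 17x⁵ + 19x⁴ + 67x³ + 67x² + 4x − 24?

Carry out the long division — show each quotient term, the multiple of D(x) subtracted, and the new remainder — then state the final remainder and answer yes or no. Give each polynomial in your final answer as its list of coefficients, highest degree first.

R = [0], so D(x) is a factor of P(x). yes

Step 1: lead(−6x⁷ − 14x⁶ − 17x⁵ + 19x⁴ + 67x³ + 67x² + 4x − 24) ÷ lead(D) = −6x⁷ ÷ −3x³ = 2x⁴. Subtract (2x⁴)·D = −6x⁷ − 2x⁶ + 8x⁵ + 16x⁴. Remainder: −12x⁶ − 25x⁵ + 3x⁴ + 67x³ + 67x² + 4x − 24.
Step 2: lead(−12x⁶ − 25x⁵ + 3x⁴ + 67x³ + 67x² + 4x − 24) ÷ lead(D) = −12x⁶ ÷ −3x³ = 4x³. Subtract (4x³)·D = −12x⁶ − 4x⁵ + 16x⁴ + 32x³. Remainder: −21x⁵ − 13x⁴ + 35x³ + 67x² + 4x − 24.
Step 3: lead(−21x⁵ − 13x⁴ + 35x³ + 67x² + 4x − 24) ÷ lead(D) = −21x⁵ ÷ −3x³ = 7x². Subtract (7x²)·D = −21x⁵ − 7x⁴ + 28x³ + 56x². Remainder: −6x⁴ + 7x³ + 11x² + 4x − 24.
Step 4: lead(−6x⁴ + 7x³ + 11x² + 4x − 24) ÷ lead(D) = −6x⁴ ÷ −3x³ = 2x. Subtract (2x)·D = −6x⁴ − 2x³ + 8x² + 16x. Remainder: 9x³ + 3x² − 12x − 24.
Step 5: lead(9x³ + 3x² − 12x − 24) ÷ lead(D) = 9x³ ÷ −3x³ = −3. Subtract (−3)·D = 9x³ + 3x² − 12x − 24. Remainder: 0.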